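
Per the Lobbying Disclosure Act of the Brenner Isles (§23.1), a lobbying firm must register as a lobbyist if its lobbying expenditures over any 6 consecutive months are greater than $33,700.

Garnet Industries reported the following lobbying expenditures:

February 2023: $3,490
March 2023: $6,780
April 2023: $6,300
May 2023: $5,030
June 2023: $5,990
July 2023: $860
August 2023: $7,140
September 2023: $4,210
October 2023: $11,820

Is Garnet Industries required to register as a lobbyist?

February 2023–July 2023: $3,490 + $6,780 + $6,300 + $5,030 + $5,990 + $860 = $28,450 (under)
March 2023–August 2023: $6,780 + $6,300 + $5,030 + $5,990 + $860 + $7,140 = $32,100 (under)
April 2023–September 2023: $6,300 + $5,030 + $5,990 + $860 + $7,140 + $4,210 = $29,530 (under)
May 2023–October 2023: $5,030 + $5,990 + $860 + $7,140 + $4,210 + $11,820 = $35,050 (over)
At least one window exceeds $33,700.

Yes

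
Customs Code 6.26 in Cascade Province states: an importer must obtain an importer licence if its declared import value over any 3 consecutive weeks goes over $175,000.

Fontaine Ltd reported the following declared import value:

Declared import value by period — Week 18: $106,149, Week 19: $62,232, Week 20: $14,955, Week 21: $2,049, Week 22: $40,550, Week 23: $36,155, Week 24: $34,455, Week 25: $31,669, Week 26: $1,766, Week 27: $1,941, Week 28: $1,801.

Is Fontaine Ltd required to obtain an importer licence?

Week 18–Week 20: $106,149 + $62,232 + $14,955 = $183,336 (over)
Week 19–Week 21: $62,232 + $14,955 + $2,049 = $79,236 (under)
Week 20–Week 22: $14,955 + $2,049 + $40,550 = $57,554 (under)
Week 21–Week 23: $2,049 + $40,550 + $36,155 = $78,754 (under)
Week 22–Week 24: $40,550 + $36,155 + $34,455 = $111,160 (under)
Week 23–Week 25: $36,155 + $34,455 + $31,669 = $102,279 (under)
Week 24–Week 26: $34,455 + $31,669 + $1,766 = $67,890 (under)
Week 25–Week 27: $31,669 + $1,766 + $1,941 = $35,376 (under)
Week 26–Week 28: $1,766 + $1,941 + $1,801 = $5,508 (under)
At least one window exceeds $175,000.

Yes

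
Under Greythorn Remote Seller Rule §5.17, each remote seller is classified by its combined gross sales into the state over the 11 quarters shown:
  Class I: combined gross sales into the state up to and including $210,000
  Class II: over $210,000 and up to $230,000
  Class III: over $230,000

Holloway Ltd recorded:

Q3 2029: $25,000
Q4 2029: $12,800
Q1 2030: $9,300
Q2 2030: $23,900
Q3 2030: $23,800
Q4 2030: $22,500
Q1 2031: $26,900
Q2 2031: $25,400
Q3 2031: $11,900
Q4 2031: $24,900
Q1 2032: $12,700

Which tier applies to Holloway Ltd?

Combined gross sales into the state: $25,000 + $12,800 + $9,300 + $23,900 + $23,800 + $22,500 + $26,900 + $25,400 + $11,900 + $24,900 + $12,700 = $219,100.
$210,000 < $219,100 ≤ $230,000, so Class II applies.

Class II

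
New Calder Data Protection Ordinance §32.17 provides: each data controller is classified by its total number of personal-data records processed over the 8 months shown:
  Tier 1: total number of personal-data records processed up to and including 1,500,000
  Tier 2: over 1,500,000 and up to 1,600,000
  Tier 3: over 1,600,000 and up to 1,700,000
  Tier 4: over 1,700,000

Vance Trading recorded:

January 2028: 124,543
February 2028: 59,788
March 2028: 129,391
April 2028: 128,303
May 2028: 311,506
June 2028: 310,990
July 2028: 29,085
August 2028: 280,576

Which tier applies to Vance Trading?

Total number of personal-data records processed: 124,543 + 59,788 + 129,391 + 128,303 + 311,506 + 310,990 + 29,085 + 280,576 = 1,374,182.
1,374,182 ≤ 1,500,000, so Tier 1 applies.

Tier 1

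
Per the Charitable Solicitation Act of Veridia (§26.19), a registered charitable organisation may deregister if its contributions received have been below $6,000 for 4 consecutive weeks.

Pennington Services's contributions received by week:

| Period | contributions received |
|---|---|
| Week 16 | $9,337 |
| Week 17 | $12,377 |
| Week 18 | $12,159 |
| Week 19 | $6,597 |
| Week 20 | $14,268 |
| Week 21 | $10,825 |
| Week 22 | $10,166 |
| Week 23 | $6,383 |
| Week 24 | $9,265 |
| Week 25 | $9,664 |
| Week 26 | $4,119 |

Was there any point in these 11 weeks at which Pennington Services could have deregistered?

No

Weeks below $6,000: Week 26.
Longest run of consecutive weeks below the threshold: 1.
1 < 4, so Pennington Services never became eligible.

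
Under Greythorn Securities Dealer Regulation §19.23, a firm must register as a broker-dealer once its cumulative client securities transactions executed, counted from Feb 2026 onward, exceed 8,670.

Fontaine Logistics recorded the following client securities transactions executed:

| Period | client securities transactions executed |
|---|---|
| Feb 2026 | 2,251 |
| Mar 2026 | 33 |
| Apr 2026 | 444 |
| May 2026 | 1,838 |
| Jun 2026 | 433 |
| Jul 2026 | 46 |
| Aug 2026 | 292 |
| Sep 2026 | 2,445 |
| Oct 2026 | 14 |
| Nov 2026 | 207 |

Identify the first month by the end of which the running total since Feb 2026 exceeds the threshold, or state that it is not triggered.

Through Feb 2026: 2,251
Through Mar 2026: 2,284
Through Apr 2026: 2,728
Through May 2026: 4,566
Through Jun 2026: 4,999
Through Jul 2026: 5,045
Through Aug 2026: 5,337
Through Sep 2026: 7,782
Through Oct 2026: 7,796
Through Nov 2026: 8,003
Final cumulative total 8,003 ≤ 8,670; the threshold is never exceeded.

Not triggered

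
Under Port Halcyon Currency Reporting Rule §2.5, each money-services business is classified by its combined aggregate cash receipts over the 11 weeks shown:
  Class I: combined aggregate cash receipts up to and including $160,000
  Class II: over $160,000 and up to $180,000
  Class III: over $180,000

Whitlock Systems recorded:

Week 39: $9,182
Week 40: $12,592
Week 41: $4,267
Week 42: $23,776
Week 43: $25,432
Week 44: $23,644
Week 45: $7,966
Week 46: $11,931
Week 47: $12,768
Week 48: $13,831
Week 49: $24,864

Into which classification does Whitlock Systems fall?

Class II

Combined aggregate cash receipts: $9,182 + $12,592 + $4,267 + $23,776 + $25,432 + $23,644 + $7,966 + $11,931 + $12,768 + $13,831 + $24,864 = $170,253.
$160,000 < $170,253 ≤ $180,000, so Class II applies.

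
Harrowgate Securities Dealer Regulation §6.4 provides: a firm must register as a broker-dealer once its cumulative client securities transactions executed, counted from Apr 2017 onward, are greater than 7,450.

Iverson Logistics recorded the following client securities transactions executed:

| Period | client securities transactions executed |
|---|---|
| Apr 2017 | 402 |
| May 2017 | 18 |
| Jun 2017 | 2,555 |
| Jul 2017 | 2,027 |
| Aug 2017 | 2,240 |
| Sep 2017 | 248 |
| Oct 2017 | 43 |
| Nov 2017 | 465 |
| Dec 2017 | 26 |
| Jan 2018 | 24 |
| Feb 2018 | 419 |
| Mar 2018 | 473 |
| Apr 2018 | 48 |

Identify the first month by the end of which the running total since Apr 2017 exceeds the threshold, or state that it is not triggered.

Through Apr 2017: 402
Through May 2017: 420
Through Jun 2017: 2,975
Through Jul 2017: 5,002
Through Aug 2017: 7,242
Through Sep 2017: 7,490 ← exceeds threshold

Sep 2017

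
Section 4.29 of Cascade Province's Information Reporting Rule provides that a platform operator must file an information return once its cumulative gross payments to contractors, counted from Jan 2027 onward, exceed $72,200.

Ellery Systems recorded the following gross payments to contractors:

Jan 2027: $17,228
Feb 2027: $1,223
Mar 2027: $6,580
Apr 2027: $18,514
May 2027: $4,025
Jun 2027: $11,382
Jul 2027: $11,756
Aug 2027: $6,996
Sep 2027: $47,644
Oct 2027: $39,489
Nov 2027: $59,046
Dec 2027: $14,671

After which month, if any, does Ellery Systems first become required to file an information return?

Through Jan 2027: $17,228
Through Feb 2027: $18,451
Through Mar 2027: $25,031
Through Apr 2027: $43,545
Through May 2027: $47,570
Through Jun 2027: $58,952
Through Jul 2027: $70,708
Through Aug 2027: $77,704 ← exceeds threshold

Aug 2027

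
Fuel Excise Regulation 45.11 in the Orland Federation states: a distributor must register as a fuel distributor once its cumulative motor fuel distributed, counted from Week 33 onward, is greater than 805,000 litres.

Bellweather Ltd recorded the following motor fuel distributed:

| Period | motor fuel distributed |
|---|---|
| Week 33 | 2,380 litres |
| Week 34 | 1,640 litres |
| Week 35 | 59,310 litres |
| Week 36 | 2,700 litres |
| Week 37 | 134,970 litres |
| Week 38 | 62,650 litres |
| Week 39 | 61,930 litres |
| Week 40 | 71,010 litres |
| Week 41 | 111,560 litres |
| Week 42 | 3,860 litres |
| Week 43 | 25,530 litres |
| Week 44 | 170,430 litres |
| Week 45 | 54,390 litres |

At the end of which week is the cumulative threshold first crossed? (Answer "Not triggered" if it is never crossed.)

Through Week 33: 2,380 litres
Through Week 34: 4,020 litres
Through Week 35: 63,330 litres
Through Week 36: 66,030 litres
Through Week 37: 201,000 litres
Through Week 38: 263,650 litres
Through Week 39: 325,580 litres
Through Week 40: 396,590 litres
Through Week 41: 508,150 litres
Through Week 42: 512,010 litres
Through Week 43: 537,540 litres
Through Week 44: 707,970 litres
Through Week 45: 762,360 litres
Final cumulative total 762,360 litres ≤ 805,000 litres; the threshold is never exceeded.

Not triggered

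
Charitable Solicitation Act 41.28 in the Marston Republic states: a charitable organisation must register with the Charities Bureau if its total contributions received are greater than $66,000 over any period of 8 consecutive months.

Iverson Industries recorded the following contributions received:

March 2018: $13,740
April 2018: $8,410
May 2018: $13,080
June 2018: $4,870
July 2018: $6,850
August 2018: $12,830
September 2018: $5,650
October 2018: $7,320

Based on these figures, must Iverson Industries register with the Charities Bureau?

Yes

Total contributions received: $13,740 + $8,410 + $13,080 + $4,870 + $6,850 + $12,830 + $5,650 + $7,320 = $72,750.
$72,750 > $66,000, so the threshold is exceeded.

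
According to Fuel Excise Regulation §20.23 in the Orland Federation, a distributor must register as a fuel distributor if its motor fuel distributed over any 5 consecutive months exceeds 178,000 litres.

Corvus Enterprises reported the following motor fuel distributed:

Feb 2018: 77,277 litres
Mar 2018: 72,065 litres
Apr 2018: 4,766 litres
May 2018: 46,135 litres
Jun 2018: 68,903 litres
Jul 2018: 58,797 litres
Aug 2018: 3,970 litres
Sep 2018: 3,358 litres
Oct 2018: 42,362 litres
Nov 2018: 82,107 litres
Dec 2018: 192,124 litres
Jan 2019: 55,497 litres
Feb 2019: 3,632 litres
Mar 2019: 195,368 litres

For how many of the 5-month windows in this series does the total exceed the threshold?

Feb 2018–Jun 2018: 77,277 litres + 72,065 litres + 4,766 litres + 46,135 litres + 68,903 litres = 269,146 litres (over)
Mar 2018–Jul 2018: 72,065 litres + 4,766 litres + 46,135 litres + 68,903 litres + 58,797 litres = 250,666 litres (over)
Apr 2018–Aug 2018: 4,766 litres + 46,135 litres + 68,903 litres + 58,797 litres + 3,970 litres = 182,571 litres (over)
May 2018–Sep 2018: 46,135 litres + 68,903 litres + 58,797 litres + 3,970 litres + 3,358 litres = 181,163 litres (over)
Jun 2018–Oct 2018: 68,903 litres + 58,797 litres + 3,970 litres + 3,358 litres + 42,362 litres = 177,390 litres (under)
Jul 2018–Nov 2018: 58,797 litres + 3,970 litres + 3,358 litres + 42,362 litres + 82,107 litres = 190,594 litres (over)
Aug 2018–Dec 2018: 3,970 litres + 3,358 litres + 42,362 litres + 82,107 litres + 192,124 litres = 323,921 litres (over)
Sep 2018–Jan 2019: 3,358 litres + 42,362 litres + 82,107 litres + 192,124 litres + 55,497 litres = 375,448 litres (over)
Oct 2018–Feb 2019: 42,362 litres + 82,107 litres + 192,124 litres + 55,497 litres + 3,632 litres = 375,722 litres (over)
Nov 2018–Mar 2019: 82,107 litres + 192,124 litres + 55,497 litres + 3,632 litres + 195,368 litres = 528,728 litres (over)
9 windows exceed the threshold.

9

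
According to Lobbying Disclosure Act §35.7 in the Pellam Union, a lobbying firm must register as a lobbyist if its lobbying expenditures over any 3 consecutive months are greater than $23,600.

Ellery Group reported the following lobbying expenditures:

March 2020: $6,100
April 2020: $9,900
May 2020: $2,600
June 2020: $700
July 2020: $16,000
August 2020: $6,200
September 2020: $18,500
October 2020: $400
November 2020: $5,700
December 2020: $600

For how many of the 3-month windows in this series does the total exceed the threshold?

3

March 2020–May 2020: $6,100 + $9,900 + $2,600 = $18,600 (under)
April 2020–June 2020: $9,900 + $2,600 + $700 = $13,200 (under)
May 2020–July 2020: $2,600 + $700 + $16,000 = $19,300 (under)
June 2020–August 2020: $700 + $16,000 + $6,200 = $22,900 (under)
July 2020–September 2020: $16,000 + $6,200 + $18,500 = $40,700 (over)
August 2020–October 2020: $6,200 + $18,500 + $400 = $25,100 (over)
September 2020–November 2020: $18,500 + $400 + $5,700 = $24,600 (over)
October 2020–December 2020: $400 + $5,700 + $600 = $6,700 (under)
3 windows exceed the threshold.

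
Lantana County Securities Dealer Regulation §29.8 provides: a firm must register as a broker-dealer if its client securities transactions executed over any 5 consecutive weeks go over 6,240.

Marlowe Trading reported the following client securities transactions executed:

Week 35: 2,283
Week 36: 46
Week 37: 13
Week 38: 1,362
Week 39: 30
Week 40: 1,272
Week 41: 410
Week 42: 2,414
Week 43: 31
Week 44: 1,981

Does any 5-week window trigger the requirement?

Week 35–Week 39: 2,283 + 46 + 13 + 1,362 + 30 = 3,734 (under)
Week 36–Week 40: 46 + 13 + 1,362 + 30 + 1,272 = 2,723 (under)
Week 37–Week 41: 13 + 1,362 + 30 + 1,272 + 410 = 3,087 (under)
Week 38–Week 42: 1,362 + 30 + 1,272 + 410 + 2,414 = 5,488 (under)
Week 39–Week 43: 30 + 1,272 + 410 + 2,414 + 31 = 4,157 (under)
Week 40–Week 44: 1,272 + 410 + 2,414 + 31 + 1,981 = 6,108 (under)
No window exceeds 6,240.

No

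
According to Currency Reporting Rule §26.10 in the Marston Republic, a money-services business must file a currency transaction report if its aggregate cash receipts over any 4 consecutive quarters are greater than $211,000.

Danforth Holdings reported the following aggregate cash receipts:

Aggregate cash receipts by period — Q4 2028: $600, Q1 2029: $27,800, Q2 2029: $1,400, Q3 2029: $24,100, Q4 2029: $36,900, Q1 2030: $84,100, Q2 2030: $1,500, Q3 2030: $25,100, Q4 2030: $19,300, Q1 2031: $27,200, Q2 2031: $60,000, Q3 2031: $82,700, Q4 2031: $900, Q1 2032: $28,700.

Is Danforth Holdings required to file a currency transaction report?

Q4 2028–Q3 2029: $600 + $27,800 + $1,400 + $24,100 = $53,900 (under)
Q1 2029–Q4 2029: $27,800 + $1,400 + $24,100 + $36,900 = $90,200 (under)
Q2 2029–Q1 2030: $1,400 + $24,100 + $36,900 + $84,100 = $146,500 (under)
Q3 2029–Q2 2030: $24,100 + $36,900 + $84,100 + $1,500 = $146,600 (under)
Q4 2029–Q3 2030: $36,900 + $84,100 + $1,500 + $25,100 = $147,600 (under)
Q1 2030–Q4 2030: $84,100 + $1,500 + $25,100 + $19,300 = $130,000 (under)
Q2 2030–Q1 2031: $1,500 + $25,100 + $19,300 + $27,200 = $73,100 (under)
Q3 2030–Q2 2031: $25,100 + $19,300 + $27,200 + $60,000 = $131,600 (under)
Q4 2030–Q3 2031: $19,300 + $27,200 + $60,000 + $82,700 = $189,200 (under)
Q1 2031–Q4 2031: $27,200 + $60,000 + $82,700 + $900 = $170,800 (under)
Q2 2031–Q1 2032: $60,000 + $82,700 + $900 + $28,700 = $172,300 (under)
No window exceeds $211,000.

No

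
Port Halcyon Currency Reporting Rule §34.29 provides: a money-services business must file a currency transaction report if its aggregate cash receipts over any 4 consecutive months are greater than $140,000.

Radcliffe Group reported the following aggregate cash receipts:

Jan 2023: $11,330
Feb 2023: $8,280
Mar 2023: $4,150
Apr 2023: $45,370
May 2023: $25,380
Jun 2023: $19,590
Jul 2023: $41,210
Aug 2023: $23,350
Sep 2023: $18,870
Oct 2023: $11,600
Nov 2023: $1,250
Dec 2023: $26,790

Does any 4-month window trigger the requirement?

No

Jan 2023–Apr 2023: $11,330 + $8,280 + $4,150 + $45,370 = $69,130 (under)
Feb 2023–May 2023: $8,280 + $4,150 + $45,370 + $25,380 = $83,180 (under)
Mar 2023–Jun 2023: $4,150 + $45,370 + $25,380 + $19,590 = $94,490 (under)
Apr 2023–Jul 2023: $45,370 + $25,380 + $19,590 + $41,210 = $131,550 (under)
May 2023–Aug 2023: $25,380 + $19,590 + $41,210 + $23,350 = $109,530 (under)
Jun 2023–Sep 2023: $19,590 + $41,210 + $23,350 + $18,870 = $103,020 (under)
Jul 2023–Oct 2023: $41,210 + $23,350 + $18,870 + $11,600 = $95,030 (under)
Aug 2023–Nov 2023: $23,350 + $18,870 + $11,600 + $1,250 = $55,070 (under)
Sep 2023–Dec 2023: $18,870 + $11,600 + $1,250 + $26,790 = $58,510 (under)
No window exceeds $140,000.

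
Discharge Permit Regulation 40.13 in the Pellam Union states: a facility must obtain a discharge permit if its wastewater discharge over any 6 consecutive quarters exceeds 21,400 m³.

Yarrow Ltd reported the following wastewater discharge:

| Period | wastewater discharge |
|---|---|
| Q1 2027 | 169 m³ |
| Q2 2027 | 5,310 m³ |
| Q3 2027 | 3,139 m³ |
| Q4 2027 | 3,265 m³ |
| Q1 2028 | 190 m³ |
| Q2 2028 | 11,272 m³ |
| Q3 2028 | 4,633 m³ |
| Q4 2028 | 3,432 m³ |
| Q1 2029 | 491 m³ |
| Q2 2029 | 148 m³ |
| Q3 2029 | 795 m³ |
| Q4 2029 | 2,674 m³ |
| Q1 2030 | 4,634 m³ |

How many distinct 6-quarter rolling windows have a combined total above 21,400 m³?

4

Q1 2027–Q2 2028: 169 m³ + 5,310 m³ + 3,139 m³ + 3,265 m³ + 190 m³ + 11,272 m³ = 23,345 m³ (over)
Q2 2027–Q3 2028: 5,310 m³ + 3,139 m³ + 3,265 m³ + 190 m³ + 11,272 m³ + 4,633 m³ = 27,809 m³ (over)
Q3 2027–Q4 2028: 3,139 m³ + 3,265 m³ + 190 m³ + 11,272 m³ + 4,633 m³ + 3,432 m³ = 25,931 m³ (over)
Q4 2027–Q1 2029: 3,265 m³ + 190 m³ + 11,272 m³ + 4,633 m³ + 3,432 m³ + 491 m³ = 23,283 m³ (over)
Q1 2028–Q2 2029: 190 m³ + 11,272 m³ + 4,633 m³ + 3,432 m³ + 491 m³ + 148 m³ = 20,166 m³ (under)
Q2 2028–Q3 2029: 11,272 m³ + 4,633 m³ + 3,432 m³ + 491 m³ + 148 m³ + 795 m³ = 20,771 m³ (under)
Q3 2028–Q4 2029: 4,633 m³ + 3,432 m³ + 491 m³ + 148 m³ + 795 m³ + 2,674 m³ = 12,173 m³ (under)
Q4 2028–Q1 2030: 3,432 m³ + 491 m³ + 148 m³ + 795 m³ + 2,674 m³ + 4,634 m³ = 12,174 m³ (under)
4 windows exceed the threshold.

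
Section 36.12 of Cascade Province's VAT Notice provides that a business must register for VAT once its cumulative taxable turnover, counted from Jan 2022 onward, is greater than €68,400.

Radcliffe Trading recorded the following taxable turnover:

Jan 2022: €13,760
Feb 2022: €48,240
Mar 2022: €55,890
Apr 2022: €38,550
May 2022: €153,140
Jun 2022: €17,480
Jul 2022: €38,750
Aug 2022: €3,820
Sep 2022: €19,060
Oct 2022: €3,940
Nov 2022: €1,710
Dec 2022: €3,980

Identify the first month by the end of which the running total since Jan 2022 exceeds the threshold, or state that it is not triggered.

Mar 2022

Through Jan 2022: €13,760
Through Feb 2022: €62,000
Through Mar 2022: €117,890 ← exceeds threshold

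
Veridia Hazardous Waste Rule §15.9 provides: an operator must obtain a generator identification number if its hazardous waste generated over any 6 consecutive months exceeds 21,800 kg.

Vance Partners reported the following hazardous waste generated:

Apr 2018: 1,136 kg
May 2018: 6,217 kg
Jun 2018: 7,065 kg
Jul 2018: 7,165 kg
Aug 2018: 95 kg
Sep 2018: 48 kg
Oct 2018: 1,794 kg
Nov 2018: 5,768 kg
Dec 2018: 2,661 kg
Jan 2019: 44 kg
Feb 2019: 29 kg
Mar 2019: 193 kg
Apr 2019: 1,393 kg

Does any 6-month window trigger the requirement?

Yes

Apr 2018–Sep 2018: 1,136 kg + 6,217 kg + 7,065 kg + 7,165 kg + 95 kg + 48 kg = 21,726 kg (under)
May 2018–Oct 2018: 6,217 kg + 7,065 kg + 7,165 kg + 95 kg + 48 kg + 1,794 kg = 22,384 kg (over)
Jun 2018–Nov 2018: 7,065 kg + 7,165 kg + 95 kg + 48 kg + 1,794 kg + 5,768 kg = 21,935 kg (over)
Jul 2018–Dec 2018: 7,165 kg + 95 kg + 48 kg + 1,794 kg + 5,768 kg + 2,661 kg = 17,531 kg (under)
Aug 2018–Jan 2019: 95 kg + 48 kg + 1,794 kg + 5,768 kg + 2,661 kg + 44 kg = 10,410 kg (under)
Sep 2018–Feb 2019: 48 kg + 1,794 kg + 5,768 kg + 2,661 kg + 44 kg + 29 kg = 10,344 kg (under)
Oct 2018–Mar 2019: 1,794 kg + 5,768 kg + 2,661 kg + 44 kg + 29 kg + 193 kg = 10,489 kg (under)
Nov 2018–Apr 2019: 5,768 kg + 2,661 kg + 44 kg + 29 kg + 193 kg + 1,393 kg = 10,088 kg (under)
At least one window exceeds 21,800 kg.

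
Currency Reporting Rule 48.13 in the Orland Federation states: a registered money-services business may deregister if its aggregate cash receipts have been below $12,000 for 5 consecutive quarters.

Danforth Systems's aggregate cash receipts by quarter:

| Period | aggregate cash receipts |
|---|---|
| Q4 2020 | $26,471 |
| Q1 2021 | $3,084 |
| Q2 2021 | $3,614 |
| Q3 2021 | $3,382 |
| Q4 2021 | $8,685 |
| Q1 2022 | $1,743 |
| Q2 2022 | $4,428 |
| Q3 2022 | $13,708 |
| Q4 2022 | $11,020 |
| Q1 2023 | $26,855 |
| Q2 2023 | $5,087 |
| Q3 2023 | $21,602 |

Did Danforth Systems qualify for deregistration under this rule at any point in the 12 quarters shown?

Yes

Quarters below $12,000: Q1 2021, Q2 2021, Q3 2021, Q4 2021, Q1 2022, Q2 2022, Q4 2022, Q2 2023.
Longest run of consecutive quarters below the threshold: 6.
6 ≥ 5, so Danforth Systems became eligible.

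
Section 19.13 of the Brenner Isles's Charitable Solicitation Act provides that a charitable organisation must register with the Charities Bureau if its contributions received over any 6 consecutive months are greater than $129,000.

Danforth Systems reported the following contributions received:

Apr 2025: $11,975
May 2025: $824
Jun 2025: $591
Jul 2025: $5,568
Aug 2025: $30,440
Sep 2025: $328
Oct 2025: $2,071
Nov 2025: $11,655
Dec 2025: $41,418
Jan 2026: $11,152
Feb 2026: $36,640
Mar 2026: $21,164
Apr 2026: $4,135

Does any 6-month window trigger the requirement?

No

Apr 2025–Sep 2025: $11,975 + $824 + $591 + $5,568 + $30,440 + $328 = $49,726 (under)
May 2025–Oct 2025: $824 + $591 + $5,568 + $30,440 + $328 + $2,071 = $39,822 (under)
Jun 2025–Nov 2025: $591 + $5,568 + $30,440 + $328 + $2,071 + $11,655 = $50,653 (under)
Jul 2025–Dec 2025: $5,568 + $30,440 + $328 + $2,071 + $11,655 + $41,418 = $91,480 (under)
Aug 2025–Jan 2026: $30,440 + $328 + $2,071 + $11,655 + $41,418 + $11,152 = $97,064 (under)
Sep 2025–Feb 2026: $328 + $2,071 + $11,655 + $41,418 + $11,152 + $36,640 = $103,264 (under)
Oct 2025–Mar 2026: $2,071 + $11,655 + $41,418 + $11,152 + $36,640 + $21,164 = $124,100 (under)
Nov 2025–Apr 2026: $11,655 + $41,418 + $11,152 + $36,640 + $21,164 + $4,135 = $126,164 (under)
No window exceeds $129,000.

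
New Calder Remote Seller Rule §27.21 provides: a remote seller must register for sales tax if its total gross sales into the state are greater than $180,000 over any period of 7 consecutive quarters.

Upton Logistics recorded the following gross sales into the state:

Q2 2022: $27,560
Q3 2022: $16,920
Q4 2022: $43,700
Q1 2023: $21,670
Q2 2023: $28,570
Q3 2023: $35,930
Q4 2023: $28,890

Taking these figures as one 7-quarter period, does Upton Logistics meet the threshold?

Total gross sales into the state: $27,560 + $16,920 + $43,700 + $21,670 + $28,570 + $35,930 + $28,890 = $203,240.
$203,240 > $180,000, so the threshold is exceeded.

Yes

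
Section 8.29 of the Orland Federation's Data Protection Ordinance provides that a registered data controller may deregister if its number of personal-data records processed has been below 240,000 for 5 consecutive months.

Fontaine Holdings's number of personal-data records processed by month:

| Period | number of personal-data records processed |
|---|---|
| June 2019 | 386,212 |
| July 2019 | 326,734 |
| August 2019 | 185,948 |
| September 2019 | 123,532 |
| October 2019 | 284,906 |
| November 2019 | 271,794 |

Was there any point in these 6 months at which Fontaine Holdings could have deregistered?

No

Months below 240,000: August 2019, September 2019.
Longest run of consecutive months below the threshold: 2.
2 < 5, so Fontaine Holdings never became eligible.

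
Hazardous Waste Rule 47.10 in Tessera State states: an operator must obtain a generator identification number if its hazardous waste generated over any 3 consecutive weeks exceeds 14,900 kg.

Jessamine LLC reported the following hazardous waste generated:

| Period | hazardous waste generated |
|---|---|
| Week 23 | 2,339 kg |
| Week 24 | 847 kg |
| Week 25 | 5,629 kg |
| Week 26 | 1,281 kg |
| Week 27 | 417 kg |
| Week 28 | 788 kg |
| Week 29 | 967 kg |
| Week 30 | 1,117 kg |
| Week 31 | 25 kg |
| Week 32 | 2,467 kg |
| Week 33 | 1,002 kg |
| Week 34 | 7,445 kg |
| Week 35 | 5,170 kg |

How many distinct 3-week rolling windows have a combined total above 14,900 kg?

Week 23–Week 25: 2,339 kg + 847 kg + 5,629 kg = 8,815 kg (under)
Week 24–Week 26: 847 kg + 5,629 kg + 1,281 kg = 7,757 kg (under)
Week 25–Week 27: 5,629 kg + 1,281 kg + 417 kg = 7,327 kg (under)
Week 26–Week 28: 1,281 kg + 417 kg + 788 kg = 2,486 kg (under)
Week 27–Week 29: 417 kg + 788 kg + 967 kg = 2,172 kg (under)
Week 28–Week 30: 788 kg + 967 kg + 1,117 kg = 2,872 kg (under)
Week 29–Week 31: 967 kg + 1,117 kg + 25 kg = 2,109 kg (under)
Week 30–Week 32: 1,117 kg + 25 kg + 2,467 kg = 3,609 kg (under)
Week 31–Week 33: 25 kg + 2,467 kg + 1,002 kg = 3,494 kg (under)
Week 32–Week 34: 2,467 kg + 1,002 kg + 7,445 kg = 10,914 kg (under)
Week 33–Week 35: 1,002 kg + 7,445 kg + 5,170 kg = 13,617 kg (under)
0 windows exceed the threshold.

0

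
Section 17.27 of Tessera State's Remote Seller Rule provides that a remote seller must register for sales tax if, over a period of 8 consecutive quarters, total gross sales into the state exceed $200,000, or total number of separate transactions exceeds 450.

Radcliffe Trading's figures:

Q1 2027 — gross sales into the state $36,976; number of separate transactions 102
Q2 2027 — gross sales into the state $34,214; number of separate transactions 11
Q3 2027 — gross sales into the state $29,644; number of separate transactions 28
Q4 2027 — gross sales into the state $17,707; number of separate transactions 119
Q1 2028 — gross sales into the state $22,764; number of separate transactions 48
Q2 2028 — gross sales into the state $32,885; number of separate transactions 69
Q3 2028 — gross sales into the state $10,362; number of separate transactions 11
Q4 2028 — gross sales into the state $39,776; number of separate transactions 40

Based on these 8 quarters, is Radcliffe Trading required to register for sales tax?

Yes

Total gross sales into the state: $36,976 + $34,214 + $29,644 + $17,707 + $22,764 + $32,885 + $10,362 + $39,776 = $224,328 (> $200,000).
Total number of separate transactions: 102 + 11 + 28 + 119 + 48 + 69 + 11 + 40 = 428 (≤ 450).
The test is 'or': at least one threshold is exceeded.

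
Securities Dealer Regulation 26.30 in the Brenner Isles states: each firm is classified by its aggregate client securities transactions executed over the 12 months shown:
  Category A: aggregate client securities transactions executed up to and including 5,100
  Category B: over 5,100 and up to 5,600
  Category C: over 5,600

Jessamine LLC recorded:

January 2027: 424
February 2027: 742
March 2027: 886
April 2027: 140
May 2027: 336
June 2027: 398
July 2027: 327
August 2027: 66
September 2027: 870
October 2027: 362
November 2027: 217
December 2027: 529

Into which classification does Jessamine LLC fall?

Category B

Aggregate client securities transactions executed: 424 + 742 + 886 + 140 + 336 + 398 + 327 + 66 + 870 + 362 + 217 + 529 = 5,297.
5,100 < 5,297 ≤ 5,600, so Category B applies.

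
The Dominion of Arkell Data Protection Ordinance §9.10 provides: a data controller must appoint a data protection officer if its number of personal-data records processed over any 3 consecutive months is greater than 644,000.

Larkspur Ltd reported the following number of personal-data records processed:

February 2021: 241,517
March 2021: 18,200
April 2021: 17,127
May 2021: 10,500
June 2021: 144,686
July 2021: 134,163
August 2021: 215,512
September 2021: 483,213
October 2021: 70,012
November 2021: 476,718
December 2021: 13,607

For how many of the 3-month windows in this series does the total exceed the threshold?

February 2021–April 2021: 241,517 + 18,200 + 17,127 = 276,844 (under)
March 2021–May 2021: 18,200 + 17,127 + 10,500 = 45,827 (under)
April 2021–June 2021: 17,127 + 10,500 + 144,686 = 172,313 (under)
May 2021–July 2021: 10,500 + 144,686 + 134,163 = 289,349 (under)
June 2021–August 2021: 144,686 + 134,163 + 215,512 = 494,361 (under)
July 2021–September 2021: 134,163 + 215,512 + 483,213 = 832,888 (over)
August 2021–October 2021: 215,512 + 483,213 + 70,012 = 768,737 (over)
September 2021–November 2021: 483,213 + 70,012 + 476,718 = 1,029,943 (over)
October 2021–December 2021: 70,012 + 476,718 + 13,607 = 560,337 (under)
3 windows exceed the threshold.

3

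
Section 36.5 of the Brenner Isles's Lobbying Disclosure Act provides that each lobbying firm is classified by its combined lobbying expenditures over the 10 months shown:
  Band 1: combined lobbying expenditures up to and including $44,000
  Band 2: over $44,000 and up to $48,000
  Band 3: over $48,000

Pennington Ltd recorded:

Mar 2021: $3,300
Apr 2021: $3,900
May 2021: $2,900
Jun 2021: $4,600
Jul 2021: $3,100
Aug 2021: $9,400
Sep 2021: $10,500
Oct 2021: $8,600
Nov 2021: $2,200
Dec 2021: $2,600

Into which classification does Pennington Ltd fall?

Combined lobbying expenditures: $3,300 + $3,900 + $2,900 + $4,600 + $3,100 + $9,400 + $10,500 + $8,600 + $2,200 + $2,600 = $51,100.
$51,100 > $48,000, so Band 3 applies.

Band 3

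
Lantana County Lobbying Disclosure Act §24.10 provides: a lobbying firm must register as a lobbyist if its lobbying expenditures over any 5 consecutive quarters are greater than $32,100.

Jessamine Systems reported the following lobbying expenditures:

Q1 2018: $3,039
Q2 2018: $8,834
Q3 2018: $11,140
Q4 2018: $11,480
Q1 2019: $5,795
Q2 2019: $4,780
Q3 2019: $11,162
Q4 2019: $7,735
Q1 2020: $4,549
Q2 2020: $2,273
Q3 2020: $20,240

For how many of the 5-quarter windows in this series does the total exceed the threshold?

6

Q1 2018–Q1 2019: $3,039 + $8,834 + $11,140 + $11,480 + $5,795 = $40,288 (over)
Q2 2018–Q2 2019: $8,834 + $11,140 + $11,480 + $5,795 + $4,780 = $42,029 (over)
Q3 2018–Q3 2019: $11,140 + $11,480 + $5,795 + $4,780 + $11,162 = $44,357 (over)
Q4 2018–Q4 2019: $11,480 + $5,795 + $4,780 + $11,162 + $7,735 = $40,952 (over)
Q1 2019–Q1 2020: $5,795 + $4,780 + $11,162 + $7,735 + $4,549 = $34,021 (over)
Q2 2019–Q2 2020: $4,780 + $11,162 + $7,735 + $4,549 + $2,273 = $30,499 (under)
Q3 2019–Q3 2020: $11,162 + $7,735 + $4,549 + $2,273 + $20,240 = $45,959 (over)
6 windows exceed the threshold.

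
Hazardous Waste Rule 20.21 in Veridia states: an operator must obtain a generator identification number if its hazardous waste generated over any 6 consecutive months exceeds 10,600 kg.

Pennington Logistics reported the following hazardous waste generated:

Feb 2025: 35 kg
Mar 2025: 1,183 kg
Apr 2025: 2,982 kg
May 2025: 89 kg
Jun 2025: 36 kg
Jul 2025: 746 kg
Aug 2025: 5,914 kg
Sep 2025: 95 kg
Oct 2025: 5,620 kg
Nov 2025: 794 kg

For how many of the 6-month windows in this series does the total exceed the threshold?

3

Feb 2025–Jul 2025: 35 kg + 1,183 kg + 2,982 kg + 89 kg + 36 kg + 746 kg = 5,071 kg (under)
Mar 2025–Aug 2025: 1,183 kg + 2,982 kg + 89 kg + 36 kg + 746 kg + 5,914 kg = 10,950 kg (over)
Apr 2025–Sep 2025: 2,982 kg + 89 kg + 36 kg + 746 kg + 5,914 kg + 95 kg = 9,862 kg (under)
May 2025–Oct 2025: 89 kg + 36 kg + 746 kg + 5,914 kg + 95 kg + 5,620 kg = 12,500 kg (over)
Jun 2025–Nov 2025: 36 kg + 746 kg + 5,914 kg + 95 kg + 5,620 kg + 794 kg = 13,205 kg (over)
3 windows exceed the threshold.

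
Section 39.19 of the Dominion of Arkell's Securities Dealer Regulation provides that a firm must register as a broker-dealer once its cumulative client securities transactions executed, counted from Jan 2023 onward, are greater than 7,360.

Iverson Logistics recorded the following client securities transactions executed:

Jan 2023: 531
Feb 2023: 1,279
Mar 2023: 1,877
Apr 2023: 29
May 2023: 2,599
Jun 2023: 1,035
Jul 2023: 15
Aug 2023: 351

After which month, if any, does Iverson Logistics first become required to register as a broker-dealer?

Through Jan 2023: 531
Through Feb 2023: 1,810
Through Mar 2023: 3,687
Through Apr 2023: 3,716
Through May 2023: 6,315
Through Jun 2023: 7,350
Through Jul 2023: 7,365 ← exceeds threshold

Jul 2023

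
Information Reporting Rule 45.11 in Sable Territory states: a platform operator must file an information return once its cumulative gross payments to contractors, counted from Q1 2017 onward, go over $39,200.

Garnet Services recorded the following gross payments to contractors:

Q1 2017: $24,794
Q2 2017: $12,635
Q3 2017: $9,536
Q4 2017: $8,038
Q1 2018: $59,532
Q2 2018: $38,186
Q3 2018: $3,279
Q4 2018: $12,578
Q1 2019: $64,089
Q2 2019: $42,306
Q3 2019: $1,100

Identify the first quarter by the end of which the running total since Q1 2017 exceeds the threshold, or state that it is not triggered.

Q3 2017

Through Q1 2017: $24,794
Through Q2 2017: $37,429
Through Q3 2017: $46,965 ← exceeds threshold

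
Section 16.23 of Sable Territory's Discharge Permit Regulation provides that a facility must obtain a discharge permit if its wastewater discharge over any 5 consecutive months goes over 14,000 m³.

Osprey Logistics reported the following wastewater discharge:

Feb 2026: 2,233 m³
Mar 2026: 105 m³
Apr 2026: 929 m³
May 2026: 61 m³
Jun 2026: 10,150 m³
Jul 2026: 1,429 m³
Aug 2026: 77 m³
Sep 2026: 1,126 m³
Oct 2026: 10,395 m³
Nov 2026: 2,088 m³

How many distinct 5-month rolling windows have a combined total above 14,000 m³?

2

Feb 2026–Jun 2026: 2,233 m³ + 105 m³ + 929 m³ + 61 m³ + 10,150 m³ = 13,478 m³ (under)
Mar 2026–Jul 2026: 105 m³ + 929 m³ + 61 m³ + 10,150 m³ + 1,429 m³ = 12,674 m³ (under)
Apr 2026–Aug 2026: 929 m³ + 61 m³ + 10,150 m³ + 1,429 m³ + 77 m³ = 12,646 m³ (under)
May 2026–Sep 2026: 61 m³ + 10,150 m³ + 1,429 m³ + 77 m³ + 1,126 m³ = 12,843 m³ (under)
Jun 2026–Oct 2026: 10,150 m³ + 1,429 m³ + 77 m³ + 1,126 m³ + 10,395 m³ = 23,177 m³ (over)
Jul 2026–Nov 2026: 1,429 m³ + 77 m³ + 1,126 m³ + 10,395 m³ + 2,088 m³ = 15,115 m³ (over)
2 windows exceed the threshold.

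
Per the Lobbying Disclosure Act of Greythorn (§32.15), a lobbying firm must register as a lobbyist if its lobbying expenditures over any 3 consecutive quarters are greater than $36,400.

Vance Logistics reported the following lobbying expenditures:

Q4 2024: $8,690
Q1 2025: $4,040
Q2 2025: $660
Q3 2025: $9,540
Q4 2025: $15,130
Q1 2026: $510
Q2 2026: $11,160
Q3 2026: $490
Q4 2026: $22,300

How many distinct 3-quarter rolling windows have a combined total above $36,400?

Q4 2024–Q2 2025: $8,690 + $4,040 + $660 = $13,390 (under)
Q1 2025–Q3 2025: $4,040 + $660 + $9,540 = $14,240 (under)
Q2 2025–Q4 2025: $660 + $9,540 + $15,130 = $25,330 (under)
Q3 2025–Q1 2026: $9,540 + $15,130 + $510 = $25,180 (under)
Q4 2025–Q2 2026: $15,130 + $510 + $11,160 = $26,800 (under)
Q1 2026–Q3 2026: $510 + $11,160 + $490 = $12,160 (under)
Q2 2026–Q4 2026: $11,160 + $490 + $22,300 = $33,950 (under)
0 windows exceed the threshold.

0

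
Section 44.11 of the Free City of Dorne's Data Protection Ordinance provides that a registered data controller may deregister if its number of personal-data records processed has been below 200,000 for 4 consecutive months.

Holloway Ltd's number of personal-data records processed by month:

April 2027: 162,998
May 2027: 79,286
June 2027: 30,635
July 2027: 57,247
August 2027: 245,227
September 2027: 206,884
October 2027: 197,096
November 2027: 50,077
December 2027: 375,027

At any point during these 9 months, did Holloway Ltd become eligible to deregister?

Months below 200,000: April 2027, May 2027, June 2027, July 2027, October 2027, November 2027.
Longest run of consecutive months below the threshold: 4.
4 ≥ 4, so Holloway Ltd became eligible.

Yes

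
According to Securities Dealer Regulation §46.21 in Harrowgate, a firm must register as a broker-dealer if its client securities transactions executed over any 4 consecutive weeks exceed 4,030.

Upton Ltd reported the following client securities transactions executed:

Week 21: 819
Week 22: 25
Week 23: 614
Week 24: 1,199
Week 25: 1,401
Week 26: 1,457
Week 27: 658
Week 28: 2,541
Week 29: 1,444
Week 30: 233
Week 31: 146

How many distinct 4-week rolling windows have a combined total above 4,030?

Week 21–Week 24: 819 + 25 + 614 + 1,199 = 2,657 (under)
Week 22–Week 25: 25 + 614 + 1,199 + 1,401 = 3,239 (under)
Week 23–Week 26: 614 + 1,199 + 1,401 + 1,457 = 4,671 (over)
Week 24–Week 27: 1,199 + 1,401 + 1,457 + 658 = 4,715 (over)
Week 25–Week 28: 1,401 + 1,457 + 658 + 2,541 = 6,057 (over)
Week 26–Week 29: 1,457 + 658 + 2,541 + 1,444 = 6,100 (over)
Week 27–Week 30: 658 + 2,541 + 1,444 + 233 = 4,876 (over)
Week 28–Week 31: 2,541 + 1,444 + 233 + 146 = 4,364 (over)
6 windows exceed the threshold.

6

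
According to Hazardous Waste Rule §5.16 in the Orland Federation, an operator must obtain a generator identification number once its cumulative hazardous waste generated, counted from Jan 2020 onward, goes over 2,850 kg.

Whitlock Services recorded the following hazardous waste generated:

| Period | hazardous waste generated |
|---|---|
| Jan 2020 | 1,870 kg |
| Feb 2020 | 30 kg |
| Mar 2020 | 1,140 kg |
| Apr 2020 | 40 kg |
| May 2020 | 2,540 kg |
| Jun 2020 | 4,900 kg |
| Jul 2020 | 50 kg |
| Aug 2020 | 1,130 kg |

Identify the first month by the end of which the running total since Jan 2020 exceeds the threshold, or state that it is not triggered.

Mar 2020

Through Jan 2020: 1,870 kg
Through Feb 2020: 1,900 kg
Through Mar 2020: 3,040 kg ← exceeds threshold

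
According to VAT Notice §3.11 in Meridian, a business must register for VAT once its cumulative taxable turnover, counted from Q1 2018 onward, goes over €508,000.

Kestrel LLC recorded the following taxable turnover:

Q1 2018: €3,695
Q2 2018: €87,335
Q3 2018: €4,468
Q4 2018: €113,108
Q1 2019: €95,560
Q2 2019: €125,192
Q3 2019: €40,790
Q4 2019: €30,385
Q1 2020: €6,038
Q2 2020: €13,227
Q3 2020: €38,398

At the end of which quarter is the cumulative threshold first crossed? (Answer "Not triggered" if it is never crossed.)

Q2 2020

Through Q1 2018: €3,695
Through Q2 2018: €91,030
Through Q3 2018: €95,498
Through Q4 2018: €208,606
Through Q1 2019: €304,166
Through Q2 2019: €429,358
Through Q3 2019: €470,148
Through Q4 2019: €500,533
Through Q1 2020: €506,571
Through Q2 2020: €519,798 ← exceeds threshold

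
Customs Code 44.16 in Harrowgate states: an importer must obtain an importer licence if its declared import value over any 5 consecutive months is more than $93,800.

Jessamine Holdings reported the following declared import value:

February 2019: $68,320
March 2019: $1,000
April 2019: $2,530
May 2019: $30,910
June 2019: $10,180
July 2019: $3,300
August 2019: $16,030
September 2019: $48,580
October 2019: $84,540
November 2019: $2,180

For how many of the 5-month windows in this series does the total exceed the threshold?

4

February 2019–June 2019: $68,320 + $1,000 + $2,530 + $30,910 + $10,180 = $112,940 (over)
March 2019–July 2019: $1,000 + $2,530 + $30,910 + $10,180 + $3,300 = $47,920 (under)
April 2019–August 2019: $2,530 + $30,910 + $10,180 + $3,300 + $16,030 = $62,950 (under)
May 2019–September 2019: $30,910 + $10,180 + $3,300 + $16,030 + $48,580 = $109,000 (over)
June 2019–October 2019: $10,180 + $3,300 + $16,030 + $48,580 + $84,540 = $162,630 (over)
July 2019–November 2019: $3,300 + $16,030 + $48,580 + $84,540 + $2,180 = $154,630 (over)
4 windows exceed the threshold.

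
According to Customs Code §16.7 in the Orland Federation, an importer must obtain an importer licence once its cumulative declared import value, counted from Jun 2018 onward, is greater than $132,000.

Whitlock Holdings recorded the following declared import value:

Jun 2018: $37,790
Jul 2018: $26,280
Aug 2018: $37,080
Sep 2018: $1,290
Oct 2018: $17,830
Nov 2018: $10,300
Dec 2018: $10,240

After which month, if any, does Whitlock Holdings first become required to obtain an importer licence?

Through Jun 2018: $37,790
Through Jul 2018: $64,070
Through Aug 2018: $101,150
Through Sep 2018: $102,440
Through Oct 2018: $120,270
Through Nov 2018: $130,570
Through Dec 2018: $140,810 ← exceeds threshold

Dec 2018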